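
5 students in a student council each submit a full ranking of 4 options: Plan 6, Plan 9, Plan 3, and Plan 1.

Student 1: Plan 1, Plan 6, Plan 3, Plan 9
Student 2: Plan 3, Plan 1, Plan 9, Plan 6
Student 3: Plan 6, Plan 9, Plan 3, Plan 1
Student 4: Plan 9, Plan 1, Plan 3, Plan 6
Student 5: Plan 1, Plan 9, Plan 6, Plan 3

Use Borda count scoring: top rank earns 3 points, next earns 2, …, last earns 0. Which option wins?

Plan 1

Borda scores:
  Plan 6: 2 + 0 + 3 + 0 + 1 = 6
  Plan 9: 0 + 1 + 2 + 3 + 2 = 8
  Plan 3: 1 + 3 + 1 + 1 + 0 = 6
  Plan 1: 3 + 2 + 0 + 2 + 3 = 10
Plan 1 has the highest total.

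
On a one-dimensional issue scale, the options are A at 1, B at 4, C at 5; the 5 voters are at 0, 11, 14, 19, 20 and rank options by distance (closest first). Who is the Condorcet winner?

C

With single-peaked preferences on a line, the Condorcet winner is the candidate closest to the median voter.
The median voter (position 14) is closest to C at 5.
Check: C vs B — voters closer to C: 4 of 5.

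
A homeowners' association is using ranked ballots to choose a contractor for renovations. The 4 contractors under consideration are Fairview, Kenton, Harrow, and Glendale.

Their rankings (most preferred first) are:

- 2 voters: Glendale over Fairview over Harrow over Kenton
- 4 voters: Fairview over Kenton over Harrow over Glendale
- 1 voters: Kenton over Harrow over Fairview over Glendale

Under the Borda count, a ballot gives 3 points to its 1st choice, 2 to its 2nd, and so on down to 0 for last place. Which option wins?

Fairview

Borda scores:
  Fairview: 2·2 + 4·3 + 1 = 17
  Kenton: 2·0 + 4·2 + 3 = 11
  Harrow: 2·1 + 4·1 + 2 = 8
  Glendale: 2·3 + 4·0 + 0 = 6
Fairview has the highest total.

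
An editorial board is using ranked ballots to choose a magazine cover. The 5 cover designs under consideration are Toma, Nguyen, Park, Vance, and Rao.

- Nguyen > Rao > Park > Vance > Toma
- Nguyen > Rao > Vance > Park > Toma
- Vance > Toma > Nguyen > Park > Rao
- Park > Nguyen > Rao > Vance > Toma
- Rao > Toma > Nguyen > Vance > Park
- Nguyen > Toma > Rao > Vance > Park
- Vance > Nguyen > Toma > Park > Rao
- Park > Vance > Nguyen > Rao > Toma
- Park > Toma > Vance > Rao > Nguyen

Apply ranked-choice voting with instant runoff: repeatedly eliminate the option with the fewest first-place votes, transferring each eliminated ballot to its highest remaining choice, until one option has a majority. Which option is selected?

Round 1: Nguyen 3, Park 3, Vance 2, Rao 1, Toma 0. Toma has the fewest and is eliminated.
Round 2: Nguyen 3, Park 3, Vance 2, Rao 1. Rao has the fewest and is eliminated.
Round 3: Nguyen 4, Park 3, Vance 2. Vance has the fewest and is eliminated.
Round 4: Nguyen 6, Park 3. Nguyen has a majority.

Nguyen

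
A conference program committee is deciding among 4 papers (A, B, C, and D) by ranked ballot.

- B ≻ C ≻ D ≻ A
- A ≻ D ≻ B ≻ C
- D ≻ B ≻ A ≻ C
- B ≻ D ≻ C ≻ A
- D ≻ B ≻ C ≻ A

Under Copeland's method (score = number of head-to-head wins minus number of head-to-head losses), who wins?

Pairwise results:
  A vs B: B wins 4–1.
  A vs C: C wins 3–2.
  A vs D: D wins 4–1.
  B vs C: B wins 5–0.
  B vs D: D wins 3–2.
  C vs D: D wins 4–1.
Copeland scores (wins − losses):
  A: 0 − 3 = -3
  B: 2 − 1 = 1
  C: 1 − 2 = -1
  D: 3 − 0 = 3
D has the best Copeland score.

D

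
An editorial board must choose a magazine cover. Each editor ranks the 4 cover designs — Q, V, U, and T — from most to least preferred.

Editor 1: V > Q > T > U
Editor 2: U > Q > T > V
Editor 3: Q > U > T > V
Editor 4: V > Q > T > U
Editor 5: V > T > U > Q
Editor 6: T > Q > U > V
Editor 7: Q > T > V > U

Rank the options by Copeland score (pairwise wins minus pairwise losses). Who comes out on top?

Q

Pairwise results:
  Q vs V: Q wins 4–3.
  Q vs U: Q wins 5–2.
  Q vs T: Q wins 5–2.
  V vs U: V wins 4–3.
  V vs T: T wins 4–3.
  U vs T: T wins 5–2.
Copeland scores (wins − losses):
  Q: 3 − 0 = 3
  V: 1 − 2 = -1
  U: 0 − 3 = -3
  T: 2 − 1 = 1
Q has the best Copeland score.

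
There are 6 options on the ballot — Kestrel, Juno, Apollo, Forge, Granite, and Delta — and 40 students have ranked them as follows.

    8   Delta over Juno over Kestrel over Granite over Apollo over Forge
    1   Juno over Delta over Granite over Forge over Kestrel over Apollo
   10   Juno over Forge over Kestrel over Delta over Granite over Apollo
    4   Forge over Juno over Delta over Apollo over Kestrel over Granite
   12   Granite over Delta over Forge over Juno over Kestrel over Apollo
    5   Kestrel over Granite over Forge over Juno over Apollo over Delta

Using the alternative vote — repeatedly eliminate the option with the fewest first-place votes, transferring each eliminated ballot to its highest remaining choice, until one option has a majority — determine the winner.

Round 1: Granite 12, Juno 11, Delta 8, Kestrel 5, Forge 4, Apollo 0. Apollo has the fewest and is eliminated.
Round 2: Granite 12, Juno 11, Delta 8, Kestrel 5, Forge 4. Forge has the fewest and is eliminated.
Round 3: Juno 15, Granite 12, Delta 8, Kestrel 5. Kestrel has the fewest and is eliminated.
Round 4: Granite 17, Juno 15, Delta 8. Delta has the fewest and is eliminated.
Round 5: Juno 23, Granite 17. Juno has a majority.

Juno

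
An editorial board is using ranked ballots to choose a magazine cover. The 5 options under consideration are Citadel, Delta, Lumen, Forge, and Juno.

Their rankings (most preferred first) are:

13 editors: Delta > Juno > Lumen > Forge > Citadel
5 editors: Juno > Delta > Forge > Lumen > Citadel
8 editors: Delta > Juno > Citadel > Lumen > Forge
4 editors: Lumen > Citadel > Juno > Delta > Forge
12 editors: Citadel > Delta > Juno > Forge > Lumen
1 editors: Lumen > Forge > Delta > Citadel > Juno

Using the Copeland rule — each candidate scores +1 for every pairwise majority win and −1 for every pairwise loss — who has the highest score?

Pairwise results:
  Citadel vs Delta: Delta wins 27–16.
  Citadel vs Lumen: Lumen wins 23–20.
  Citadel vs Forge: Citadel wins 24–19.
  Citadel vs Juno: Juno wins 26–17.
  Delta vs Lumen: Delta wins 38–5.
  Delta vs Forge: Delta wins 42–1.
  Delta vs Juno: Delta wins 34–9.
  Lumen vs Forge: Lumen wins 26–17.
  Lumen vs Juno: Juno wins 38–5.
  Forge vs Juno: Juno wins 42–1.
Copeland scores (wins − losses):
  Citadel: 1 − 3 = -2
  Delta: 4 − 0 = 4
  Lumen: 2 − 2 = 0
  Forge: 0 − 4 = -4
  Juno: 3 − 1 = 2
Delta has the best Copeland score.

Delta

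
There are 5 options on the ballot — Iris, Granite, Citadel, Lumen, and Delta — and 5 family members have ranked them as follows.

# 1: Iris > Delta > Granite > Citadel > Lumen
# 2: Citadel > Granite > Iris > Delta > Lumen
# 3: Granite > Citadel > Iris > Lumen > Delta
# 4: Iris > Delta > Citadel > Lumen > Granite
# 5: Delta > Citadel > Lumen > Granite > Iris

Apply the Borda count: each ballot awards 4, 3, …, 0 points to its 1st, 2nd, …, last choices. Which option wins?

Borda scores:
  Iris: 4 + 2 + 2 + 4 + 0 = 12
  Granite: 2 + 3 + 4 + 0 + 1 = 10
  Citadel: 1 + 4 + 3 + 2 + 3 = 13
  Lumen: 0 + 0 + 1 + 1 + 2 = 4
  Delta: 3 + 1 + 0 + 3 + 4 = 11
Citadel has the highest total.

Citadel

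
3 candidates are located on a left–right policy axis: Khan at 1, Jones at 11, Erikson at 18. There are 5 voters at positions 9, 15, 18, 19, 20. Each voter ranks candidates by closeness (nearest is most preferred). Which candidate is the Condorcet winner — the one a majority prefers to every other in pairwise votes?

With single-peaked preferences on a line, the Condorcet winner is the candidate closest to the median voter.
The median voter (position 18) is closest to Erikson at 18.
Check: Erikson vs Khan — voters closer to Erikson: 4 of 5.

Erikson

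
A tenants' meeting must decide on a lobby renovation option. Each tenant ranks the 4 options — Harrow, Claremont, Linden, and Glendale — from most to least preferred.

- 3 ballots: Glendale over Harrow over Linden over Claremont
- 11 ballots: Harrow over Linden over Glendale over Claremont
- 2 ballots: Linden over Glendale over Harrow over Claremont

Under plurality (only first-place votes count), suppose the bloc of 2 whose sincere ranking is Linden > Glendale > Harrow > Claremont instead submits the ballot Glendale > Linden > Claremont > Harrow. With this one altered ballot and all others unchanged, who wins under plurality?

First-place totals with the altered ballot: Harrow 11, Claremont 0, Linden 0, Glendale 5.
The winner is unchanged: still Harrow.

Harrow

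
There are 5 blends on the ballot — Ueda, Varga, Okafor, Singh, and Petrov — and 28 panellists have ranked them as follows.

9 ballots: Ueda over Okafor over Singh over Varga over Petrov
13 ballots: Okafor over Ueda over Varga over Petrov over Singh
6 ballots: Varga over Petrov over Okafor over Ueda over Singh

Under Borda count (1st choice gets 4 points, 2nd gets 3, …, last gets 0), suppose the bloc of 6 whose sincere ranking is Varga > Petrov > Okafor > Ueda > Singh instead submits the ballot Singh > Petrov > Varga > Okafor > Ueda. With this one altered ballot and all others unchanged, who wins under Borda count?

Okafor

Borda totals with the altered ballot: Ueda 75, Varga 47, Okafor 85, Singh 42, Petrov 31.
The winner is unchanged: still Okafor.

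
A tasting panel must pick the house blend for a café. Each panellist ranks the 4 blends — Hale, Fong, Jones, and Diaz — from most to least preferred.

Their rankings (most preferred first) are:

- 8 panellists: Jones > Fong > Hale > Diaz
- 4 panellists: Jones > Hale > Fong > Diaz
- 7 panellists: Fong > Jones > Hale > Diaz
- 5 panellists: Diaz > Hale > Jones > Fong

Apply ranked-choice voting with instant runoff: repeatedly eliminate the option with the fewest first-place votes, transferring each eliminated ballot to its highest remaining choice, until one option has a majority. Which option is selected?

Jones

Round 1: Jones 12, Fong 7, Diaz 5, Hale 0. Hale has the fewest and is eliminated.
Round 2: Jones 12, Fong 7, Diaz 5. Diaz has the fewest and is eliminated.
Round 3: Jones 17, Fong 7. Jones has a majority.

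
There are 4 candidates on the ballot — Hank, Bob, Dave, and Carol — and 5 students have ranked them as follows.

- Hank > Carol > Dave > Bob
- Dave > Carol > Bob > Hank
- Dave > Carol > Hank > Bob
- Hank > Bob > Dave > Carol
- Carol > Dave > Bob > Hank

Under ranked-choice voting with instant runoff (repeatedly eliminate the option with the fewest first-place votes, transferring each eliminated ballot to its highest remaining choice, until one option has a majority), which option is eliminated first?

Round 1: Hank 2, Dave 2, Carol 1, Bob 0. Bob has the fewest and is eliminated.
Round 2: Hank 2, Dave 2, Carol 1. Carol has the fewest and is eliminated.
Round 3: Dave 3, Hank 2. Dave has a majority.

Bob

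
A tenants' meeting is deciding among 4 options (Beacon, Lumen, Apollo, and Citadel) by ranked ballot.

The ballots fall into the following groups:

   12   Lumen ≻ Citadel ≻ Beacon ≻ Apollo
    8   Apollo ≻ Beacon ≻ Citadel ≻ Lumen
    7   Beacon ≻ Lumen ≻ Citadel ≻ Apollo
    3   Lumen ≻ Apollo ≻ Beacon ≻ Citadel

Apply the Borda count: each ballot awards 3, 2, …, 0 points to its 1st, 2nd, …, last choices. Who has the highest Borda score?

Borda scores:
  Beacon: 12·1 + 8·2 + 7·3 + 3·1 = 52
  Lumen: 12·3 + 8·0 + 7·2 + 3·3 = 59
  Apollo: 12·0 + 8·3 + 7·0 + 3·2 = 30
  Citadel: 12·2 + 8·1 + 7·1 + 3·0 = 39
Lumen has the highest total.

Lumen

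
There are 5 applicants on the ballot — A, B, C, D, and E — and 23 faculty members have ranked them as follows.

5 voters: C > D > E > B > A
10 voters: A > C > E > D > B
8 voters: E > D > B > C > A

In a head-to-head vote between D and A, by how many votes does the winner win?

3

Ballots ranking D above A: 5+8 = 13.
Ballots ranking A above D: 10.
D wins 13–10, a margin of 3.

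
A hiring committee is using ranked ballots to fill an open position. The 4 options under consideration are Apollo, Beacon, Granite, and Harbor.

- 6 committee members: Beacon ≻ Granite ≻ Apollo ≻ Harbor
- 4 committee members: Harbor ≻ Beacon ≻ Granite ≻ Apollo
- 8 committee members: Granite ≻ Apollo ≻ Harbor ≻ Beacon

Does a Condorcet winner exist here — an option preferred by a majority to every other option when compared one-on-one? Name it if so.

No Condorcet winner

Head-to-head results (18 voters total):
Apollo vs Beacon: Beacon wins 10–8.
Apollo vs Granite: Granite wins 18–0.
Apollo vs Harbor: Apollo wins 14–4.
Beacon vs Granite: Beacon wins 10–8.
Beacon vs Harbor: Harbor wins 12–6.
Granite vs Harbor: Granite wins 14–4.
No candidate beats all others: Apollo beats Harbor beats Beacon beats Apollo, a majority cycle.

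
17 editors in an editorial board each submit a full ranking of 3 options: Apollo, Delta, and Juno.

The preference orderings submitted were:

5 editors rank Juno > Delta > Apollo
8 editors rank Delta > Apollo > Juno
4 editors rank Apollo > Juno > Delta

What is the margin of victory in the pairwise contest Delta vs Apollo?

Ballots ranking Delta above Apollo: 5+8 = 13.
Ballots ranking Apollo above Delta: 4.
Delta wins 13–4, a margin of 9.

9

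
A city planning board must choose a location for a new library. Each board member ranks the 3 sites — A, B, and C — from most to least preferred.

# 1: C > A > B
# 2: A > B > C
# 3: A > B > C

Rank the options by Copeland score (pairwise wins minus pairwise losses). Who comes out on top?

Pairwise results:
  A vs B: A wins 3–0.
  A vs C: A wins 2–1.
  B vs C: B wins 2–1.
Copeland scores (wins − losses):
  A: 2 − 0 = 2
  B: 1 − 1 = 0
  C: 0 − 2 = -2
A has the best Copeland score.

A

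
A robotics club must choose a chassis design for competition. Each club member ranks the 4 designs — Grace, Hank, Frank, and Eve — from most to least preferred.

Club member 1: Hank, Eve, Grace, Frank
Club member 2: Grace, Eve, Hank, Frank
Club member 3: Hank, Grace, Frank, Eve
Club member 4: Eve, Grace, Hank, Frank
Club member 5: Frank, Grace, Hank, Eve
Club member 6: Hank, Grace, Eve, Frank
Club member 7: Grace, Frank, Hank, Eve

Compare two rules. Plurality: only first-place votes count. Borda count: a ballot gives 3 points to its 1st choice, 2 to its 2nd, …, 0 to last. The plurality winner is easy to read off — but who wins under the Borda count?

Plurality first-place counts: Grace 2, Hank 3, Frank 1, Eve 1 → Hank.
Borda totals: Grace 15, Hank 13, Frank 6, Eve 8 → Grace.

Grace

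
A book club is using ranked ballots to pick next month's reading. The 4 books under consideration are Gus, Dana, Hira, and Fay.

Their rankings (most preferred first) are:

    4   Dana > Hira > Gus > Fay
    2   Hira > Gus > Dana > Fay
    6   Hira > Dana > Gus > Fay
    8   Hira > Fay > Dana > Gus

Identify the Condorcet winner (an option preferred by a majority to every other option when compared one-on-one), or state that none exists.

Head-to-head results (20 voters total):
Gus vs Dana: Dana wins 18–2.
Gus vs Hira: Hira wins 20–0.
Gus vs Fay: Gus wins 12–8.
Dana vs Hira: Hira wins 16–4.
Dana vs Fay: Dana wins 12–8.
Hira vs Fay: Hira wins 20–0.
Hira beats each rival — Gus (20–0), Dana (16–4), Fay (20–0) — so Hira is the Condorcet winner.

Hira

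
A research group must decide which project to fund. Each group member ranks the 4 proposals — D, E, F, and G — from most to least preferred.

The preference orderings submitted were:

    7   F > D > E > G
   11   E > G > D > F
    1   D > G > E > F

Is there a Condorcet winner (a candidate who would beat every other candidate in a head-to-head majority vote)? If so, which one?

E

Head-to-head results (19 voters total):
D vs E: E wins 11–8.
D vs F: D wins 12–7.
D vs G: G wins 11–8.
E vs F: E wins 12–7.
E vs G: E wins 18–1.
F vs G: G wins 12–7.
E beats each rival — D (11–8), F (12–7), G (18–1) — so E is the Condorcet winner.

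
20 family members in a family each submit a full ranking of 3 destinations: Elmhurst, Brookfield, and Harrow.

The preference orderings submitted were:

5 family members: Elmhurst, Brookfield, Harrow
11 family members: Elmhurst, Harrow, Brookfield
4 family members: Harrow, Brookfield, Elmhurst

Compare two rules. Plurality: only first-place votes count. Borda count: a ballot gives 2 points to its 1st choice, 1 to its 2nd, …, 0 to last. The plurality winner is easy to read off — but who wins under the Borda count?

Plurality first-place counts: Elmhurst 16, Brookfield 0, Harrow 4 → Elmhurst.
Borda totals: Elmhurst 32, Brookfield 9, Harrow 19 → Elmhurst.

Elmhurst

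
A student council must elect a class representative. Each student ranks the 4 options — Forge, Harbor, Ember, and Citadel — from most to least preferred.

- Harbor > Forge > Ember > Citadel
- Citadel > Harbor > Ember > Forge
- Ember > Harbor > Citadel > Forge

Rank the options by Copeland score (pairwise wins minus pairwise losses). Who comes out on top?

Pairwise results:
  Forge vs Harbor: Harbor wins 3–0.
  Forge vs Ember: Ember wins 2–1.
  Forge vs Citadel: Citadel wins 2–1.
  Harbor vs Ember: Harbor wins 2–1.
  Harbor vs Citadel: Harbor wins 2–1.
  Ember vs Citadel: Ember wins 2–1.
Copeland scores (wins − losses):
  Forge: 0 − 3 = -3
  Harbor: 3 − 0 = 3
  Ember: 2 − 1 = 1
  Citadel: 1 − 2 = -1
Harbor has the best Copeland score.

Harbor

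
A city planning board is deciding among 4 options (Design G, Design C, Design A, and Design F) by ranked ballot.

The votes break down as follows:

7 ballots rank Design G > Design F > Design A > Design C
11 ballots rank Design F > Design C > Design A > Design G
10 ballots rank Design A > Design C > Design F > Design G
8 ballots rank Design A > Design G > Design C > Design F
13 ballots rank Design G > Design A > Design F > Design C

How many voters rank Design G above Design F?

28

Ballots ranking Design G above Design F: 7+8+13 = 28.
Ballots ranking Design F above Design G: 11+10 = 21.
So 28 of 49 voters prefer Design G to Design F.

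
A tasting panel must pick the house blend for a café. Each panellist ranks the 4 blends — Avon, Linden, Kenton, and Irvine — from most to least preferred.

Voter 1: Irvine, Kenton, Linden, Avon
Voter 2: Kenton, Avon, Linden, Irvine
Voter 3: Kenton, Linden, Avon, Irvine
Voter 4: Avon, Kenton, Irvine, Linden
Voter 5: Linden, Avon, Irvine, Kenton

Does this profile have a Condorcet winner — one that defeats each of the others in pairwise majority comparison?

Yes

Head-to-head results (5 voters total):
Avon vs Linden: Linden wins 3–2.
Avon vs Kenton: Kenton wins 3–2.
Avon vs Irvine: Avon wins 4–1.
Linden vs Kenton: Kenton wins 4–1.
Linden vs Irvine: Linden wins 3–2.
Kenton vs Irvine: Kenton wins 3–2.
Kenton beats each rival — Avon (3–2), Linden (4–1), Irvine (3–2) — so Kenton is the Condorcet winner.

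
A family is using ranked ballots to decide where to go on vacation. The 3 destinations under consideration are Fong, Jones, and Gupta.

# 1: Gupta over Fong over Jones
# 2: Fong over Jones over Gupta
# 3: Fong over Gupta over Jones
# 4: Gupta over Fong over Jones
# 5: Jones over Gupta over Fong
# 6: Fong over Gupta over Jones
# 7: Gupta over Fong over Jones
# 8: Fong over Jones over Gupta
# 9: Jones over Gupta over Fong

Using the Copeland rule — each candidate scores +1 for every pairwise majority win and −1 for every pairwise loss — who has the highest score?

Pairwise results:
  Fong vs Jones: Fong wins 7–2.
  Fong vs Gupta: Gupta wins 5–4.
  Jones vs Gupta: Gupta wins 5–4.
Copeland scores (wins − losses):
  Fong: 1 − 1 = 0
  Jones: 0 − 2 = -2
  Gupta: 2 − 0 = 2
Gupta has the best Copeland score.

Gupta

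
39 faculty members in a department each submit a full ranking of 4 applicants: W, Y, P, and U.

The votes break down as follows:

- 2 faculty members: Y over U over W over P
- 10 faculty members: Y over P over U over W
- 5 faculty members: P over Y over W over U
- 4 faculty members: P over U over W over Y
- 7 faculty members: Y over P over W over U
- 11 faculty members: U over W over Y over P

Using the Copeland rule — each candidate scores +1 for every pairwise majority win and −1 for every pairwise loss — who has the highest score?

Y

Pairwise results:
  W vs Y: Y wins 24–15.
  W vs P: P wins 26–13.
  W vs U: U wins 27–12.
  Y vs P: Y wins 30–9.
  Y vs U: Y wins 24–15.
  P vs U: P wins 26–13.
Copeland scores (wins − losses):
  W: 0 − 3 = -3
  Y: 3 − 0 = 3
  P: 2 − 1 = 1
  U: 1 − 2 = -1
Y has the best Copeland score.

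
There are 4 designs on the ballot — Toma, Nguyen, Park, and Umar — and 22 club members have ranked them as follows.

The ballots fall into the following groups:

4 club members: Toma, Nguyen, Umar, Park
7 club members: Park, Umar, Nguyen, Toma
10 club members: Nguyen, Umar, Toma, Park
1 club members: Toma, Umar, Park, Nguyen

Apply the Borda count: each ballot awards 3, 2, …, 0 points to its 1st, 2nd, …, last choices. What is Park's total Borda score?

22

Borda scores:
  Toma: 4·3 + 7·0 + 10·1 + 3 = 25
  Nguyen: 4·2 + 7·1 + 10·3 + 0 = 45
  Park: 4·0 + 7·3 + 10·0 + 1 = 22
  Umar: 4·1 + 7·2 + 10·2 + 2 = 40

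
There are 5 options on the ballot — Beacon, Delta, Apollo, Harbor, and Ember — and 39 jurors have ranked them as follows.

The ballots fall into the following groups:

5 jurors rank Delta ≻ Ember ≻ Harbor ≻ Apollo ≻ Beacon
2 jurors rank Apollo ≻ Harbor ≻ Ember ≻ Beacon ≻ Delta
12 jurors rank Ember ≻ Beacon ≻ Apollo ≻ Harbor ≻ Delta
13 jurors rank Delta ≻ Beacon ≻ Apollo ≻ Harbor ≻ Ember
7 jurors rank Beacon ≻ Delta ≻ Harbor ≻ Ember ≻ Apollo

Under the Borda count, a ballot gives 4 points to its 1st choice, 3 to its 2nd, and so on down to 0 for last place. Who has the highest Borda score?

Beacon

Borda scores:
  Beacon: 5·0 + 2·1 + 12·3 + 13·3 + 7·4 = 105
  Delta: 5·4 + 2·0 + 12·0 + 13·4 + 7·3 = 93
  Apollo: 5·1 + 2·4 + 12·2 + 13·2 + 7·0 = 63
  Harbor: 5·2 + 2·3 + 12·1 + 13·1 + 7·2 = 55
  Ember: 5·3 + 2·2 + 12·4 + 13·0 + 7·1 = 74
Beacon has the highest total.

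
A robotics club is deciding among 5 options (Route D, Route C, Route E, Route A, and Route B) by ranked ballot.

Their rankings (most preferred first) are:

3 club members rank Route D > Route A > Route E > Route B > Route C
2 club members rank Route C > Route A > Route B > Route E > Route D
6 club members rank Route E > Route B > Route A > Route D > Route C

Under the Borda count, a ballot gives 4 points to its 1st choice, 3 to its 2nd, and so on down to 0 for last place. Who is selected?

Borda scores:
  Route D: 3·4 + 2·0 + 6·1 = 18
  Route C: 3·0 + 2·4 + 6·0 = 8
  Route E: 3·2 + 2·1 + 6·4 = 32
  Route A: 3·3 + 2·3 + 6·2 = 27
  Route B: 3·1 + 2·2 + 6·3 = 25
Route E has the highest total.

Route E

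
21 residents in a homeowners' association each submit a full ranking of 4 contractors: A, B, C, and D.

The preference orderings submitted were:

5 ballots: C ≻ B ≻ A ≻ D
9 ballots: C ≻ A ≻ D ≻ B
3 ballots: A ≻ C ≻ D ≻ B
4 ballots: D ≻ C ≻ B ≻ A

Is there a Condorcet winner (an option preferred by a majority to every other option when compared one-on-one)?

Head-to-head results (21 voters total):
A vs B: A wins 12–9.
A vs C: C wins 18–3.
A vs D: A wins 17–4.
B vs C: C wins 21–0.
B vs D: D wins 16–5.
C vs D: C wins 17–4.
C beats each rival — A (18–3), B (21–0), D (17–4) — so C is the Condorcet winner.

Yes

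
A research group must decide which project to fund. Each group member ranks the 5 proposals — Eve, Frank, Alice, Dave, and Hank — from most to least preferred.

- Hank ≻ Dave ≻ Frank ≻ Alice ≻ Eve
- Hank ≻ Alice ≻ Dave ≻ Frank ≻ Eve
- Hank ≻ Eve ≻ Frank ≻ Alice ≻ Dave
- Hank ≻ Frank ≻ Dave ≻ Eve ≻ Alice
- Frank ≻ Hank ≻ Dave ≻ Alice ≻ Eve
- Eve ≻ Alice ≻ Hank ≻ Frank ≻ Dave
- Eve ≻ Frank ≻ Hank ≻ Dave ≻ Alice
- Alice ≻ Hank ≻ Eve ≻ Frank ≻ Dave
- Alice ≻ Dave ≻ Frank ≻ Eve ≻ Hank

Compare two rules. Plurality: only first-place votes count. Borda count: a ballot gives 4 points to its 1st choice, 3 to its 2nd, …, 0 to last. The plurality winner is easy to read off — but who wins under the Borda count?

Hank

Plurality first-place counts: Eve 2, Frank 1, Alice 2, Dave 0, Hank 4 → Hank.
Borda totals: Eve 15, Frank 19, Alice 17, Dave 13, Hank 26 → Hank.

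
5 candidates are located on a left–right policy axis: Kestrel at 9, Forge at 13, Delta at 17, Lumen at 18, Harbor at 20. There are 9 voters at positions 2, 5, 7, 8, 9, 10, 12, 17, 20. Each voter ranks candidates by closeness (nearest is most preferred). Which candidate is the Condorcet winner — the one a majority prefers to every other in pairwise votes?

With single-peaked preferences on a line, the Condorcet winner is the candidate closest to the median voter.
The median voter (position 9) is closest to Kestrel at 9.
Check: Kestrel vs Delta — voters closer to Kestrel: 7 of 9.

Kestrel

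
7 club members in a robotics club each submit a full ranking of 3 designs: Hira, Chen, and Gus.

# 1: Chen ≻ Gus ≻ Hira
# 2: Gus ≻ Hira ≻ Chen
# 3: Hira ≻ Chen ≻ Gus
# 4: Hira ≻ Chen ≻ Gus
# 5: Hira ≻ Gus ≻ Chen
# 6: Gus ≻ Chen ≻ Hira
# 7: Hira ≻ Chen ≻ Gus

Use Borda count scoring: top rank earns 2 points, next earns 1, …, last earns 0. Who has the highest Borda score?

Hira

Borda scores:
  Hira: 0 + 1 + 2 + 2 + 2 + 0 + 2 = 9
  Chen: 2 + 0 + 1 + 1 + 0 + 1 + 1 = 6
  Gus: 1 + 2 + 0 + 0 + 1 + 2 + 0 = 6
Hira has the highest total.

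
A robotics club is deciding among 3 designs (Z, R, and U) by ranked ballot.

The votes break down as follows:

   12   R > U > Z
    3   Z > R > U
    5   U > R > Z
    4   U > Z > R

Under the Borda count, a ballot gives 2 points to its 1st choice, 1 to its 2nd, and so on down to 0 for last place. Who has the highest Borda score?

Borda scores:
  Z: 12·0 + 3·2 + 5·0 + 4·1 = 10
  R: 12·2 + 3·1 + 5·1 + 4·0 = 32
  U: 12·1 + 3·0 + 5·2 + 4·2 = 30
R has the highest total.

R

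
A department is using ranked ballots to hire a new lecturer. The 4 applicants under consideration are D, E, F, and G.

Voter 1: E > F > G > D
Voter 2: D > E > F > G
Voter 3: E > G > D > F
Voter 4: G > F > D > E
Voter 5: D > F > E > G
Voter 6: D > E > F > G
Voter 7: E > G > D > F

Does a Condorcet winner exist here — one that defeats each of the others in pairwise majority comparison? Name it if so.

Head-to-head results (7 voters total):
D vs E: D wins 4–3.
D vs F: D wins 5–2.
D vs G: G wins 4–3.
E vs F: E wins 5–2.
E vs G: E wins 6–1.
F vs G: F wins 4–3.
No candidate beats all others: D beats E beats G beats D, a majority cycle.

None — there is no Condorcet winner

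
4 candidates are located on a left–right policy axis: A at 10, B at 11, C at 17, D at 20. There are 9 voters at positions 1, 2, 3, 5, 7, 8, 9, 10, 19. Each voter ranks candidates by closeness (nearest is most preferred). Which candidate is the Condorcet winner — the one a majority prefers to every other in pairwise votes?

A

With single-peaked preferences on a line, the Condorcet winner is the candidate closest to the median voter.
The median voter (position 7) is closest to A at 10.
Check: A vs D — voters closer to A: 8 of 9.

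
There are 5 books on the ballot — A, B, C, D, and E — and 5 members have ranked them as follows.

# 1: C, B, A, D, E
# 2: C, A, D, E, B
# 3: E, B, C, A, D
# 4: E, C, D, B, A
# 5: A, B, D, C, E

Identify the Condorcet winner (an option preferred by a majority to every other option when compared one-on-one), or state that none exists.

Head-to-head results (5 voters total):
A vs B: B wins 3–2.
A vs C: C wins 4–1.
A vs D: A wins 4–1.
A vs E: A wins 3–2.
B vs C: C wins 3–2.
B vs D: B wins 3–2.
B vs E: E wins 3–2.
C vs D: C wins 4–1.
C vs E: C wins 3–2.
D vs E: D wins 3–2.
C beats each rival — A (4–1), B (3–2), D (4–1), E (3–2) — so C is the Condorcet winner.

C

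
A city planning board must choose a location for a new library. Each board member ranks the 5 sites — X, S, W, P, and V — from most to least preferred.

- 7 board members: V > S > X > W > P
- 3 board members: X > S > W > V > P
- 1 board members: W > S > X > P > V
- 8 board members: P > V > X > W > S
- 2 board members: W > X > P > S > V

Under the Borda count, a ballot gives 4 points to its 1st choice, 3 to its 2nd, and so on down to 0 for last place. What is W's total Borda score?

33

Borda scores:
  X: 7·2 + 3·4 + 2 + 8·2 + 2·3 = 50
  S: 7·3 + 3·3 + 3 + 8·0 + 2·1 = 35
  W: 7·1 + 3·2 + 4 + 8·1 + 2·4 = 33
  P: 7·0 + 3·0 + 1 + 8·4 + 2·2 = 37
  V: 7·4 + 3·1 + 0 + 8·3 + 2·0 = 55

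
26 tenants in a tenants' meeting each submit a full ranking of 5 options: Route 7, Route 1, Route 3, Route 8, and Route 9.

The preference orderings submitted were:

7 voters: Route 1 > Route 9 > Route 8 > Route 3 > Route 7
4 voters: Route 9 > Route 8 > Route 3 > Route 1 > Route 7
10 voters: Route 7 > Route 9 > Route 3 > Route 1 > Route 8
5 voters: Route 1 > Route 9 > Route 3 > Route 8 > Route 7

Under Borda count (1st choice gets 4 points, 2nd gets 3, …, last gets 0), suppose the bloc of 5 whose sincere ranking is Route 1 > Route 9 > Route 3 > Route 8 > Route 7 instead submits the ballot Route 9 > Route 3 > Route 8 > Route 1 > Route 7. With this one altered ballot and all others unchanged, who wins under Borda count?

Borda totals with the altered ballot: Route 7 40, Route 1 47, Route 3 50, Route 8 36, Route 9 87.
The winner is unchanged: still Route 9.

Route 9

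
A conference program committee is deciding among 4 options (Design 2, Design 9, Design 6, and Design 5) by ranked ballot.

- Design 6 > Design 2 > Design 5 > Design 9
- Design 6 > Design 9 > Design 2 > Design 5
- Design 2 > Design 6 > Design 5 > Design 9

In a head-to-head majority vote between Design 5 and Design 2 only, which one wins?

Ballots ranking Design 5 above Design 2: 0.
Ballots ranking Design 2 above Design 5: 3.
Design 2 wins the head-to-head, 3–0.

Design 2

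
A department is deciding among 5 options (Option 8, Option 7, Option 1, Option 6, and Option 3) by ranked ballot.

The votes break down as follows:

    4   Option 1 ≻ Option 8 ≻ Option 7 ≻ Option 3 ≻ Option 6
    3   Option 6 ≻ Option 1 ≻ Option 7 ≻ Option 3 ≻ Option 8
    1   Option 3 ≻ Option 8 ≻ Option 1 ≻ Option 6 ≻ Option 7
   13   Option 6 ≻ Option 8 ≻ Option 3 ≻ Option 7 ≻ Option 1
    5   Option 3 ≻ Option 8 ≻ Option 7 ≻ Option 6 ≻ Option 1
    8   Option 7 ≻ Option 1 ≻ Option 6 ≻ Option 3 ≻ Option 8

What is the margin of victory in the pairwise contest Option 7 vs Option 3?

Ballots ranking Option 7 above Option 3: 4+3+8 = 15.
Ballots ranking Option 3 above Option 7: 1+13+5 = 19.
Option 3 wins 19–15, a margin of 4.

4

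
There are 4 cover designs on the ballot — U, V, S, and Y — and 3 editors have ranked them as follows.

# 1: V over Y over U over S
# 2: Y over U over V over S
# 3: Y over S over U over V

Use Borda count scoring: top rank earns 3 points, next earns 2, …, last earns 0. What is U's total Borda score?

Borda scores:
  U: 1 + 2 + 1 = 4
  V: 3 + 1 + 0 = 4
  S: 0 + 0 + 2 = 2
  Y: 2 + 3 + 3 = 8

4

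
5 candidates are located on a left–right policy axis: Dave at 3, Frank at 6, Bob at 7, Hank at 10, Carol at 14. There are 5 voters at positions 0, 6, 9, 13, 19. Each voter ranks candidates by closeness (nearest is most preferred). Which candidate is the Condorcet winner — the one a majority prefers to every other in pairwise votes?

With single-peaked preferences on a line, the Condorcet winner is the candidate closest to the median voter.
The median voter (position 9) is closest to Hank at 10.
Check: Hank vs Frank — voters closer to Hank: 3 of 5.

Hank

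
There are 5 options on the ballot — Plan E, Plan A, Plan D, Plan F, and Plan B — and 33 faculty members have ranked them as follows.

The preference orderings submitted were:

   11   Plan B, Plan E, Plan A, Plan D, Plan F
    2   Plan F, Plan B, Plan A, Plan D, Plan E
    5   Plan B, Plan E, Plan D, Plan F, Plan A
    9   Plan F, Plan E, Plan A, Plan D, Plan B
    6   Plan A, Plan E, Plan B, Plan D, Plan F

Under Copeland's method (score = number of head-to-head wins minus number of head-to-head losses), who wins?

Plan B

Pairwise results:
  Plan E vs Plan A: Plan E wins 25–8.
  Plan E vs Plan D: Plan E wins 31–2.
  Plan E vs Plan F: Plan E wins 22–11.
  Plan E vs Plan B: Plan B wins 18–15.
  Plan A vs Plan D: Plan A wins 28–5.
  Plan A vs Plan F: Plan A wins 17–16.
  Plan A vs Plan B: Plan B wins 18–15.
  Plan D vs Plan F: Plan D wins 22–11.
  Plan D vs Plan B: Plan B wins 24–9.
  Plan F vs Plan B: Plan B wins 22–11.
Copeland scores (wins − losses):
  Plan E: 3 − 1 = 2
  Plan A: 2 − 2 = 0
  Plan D: 1 − 3 = -2
  Plan F: 0 − 4 = -4
  Plan B: 4 − 0 = 4
Plan B has the best Copeland score.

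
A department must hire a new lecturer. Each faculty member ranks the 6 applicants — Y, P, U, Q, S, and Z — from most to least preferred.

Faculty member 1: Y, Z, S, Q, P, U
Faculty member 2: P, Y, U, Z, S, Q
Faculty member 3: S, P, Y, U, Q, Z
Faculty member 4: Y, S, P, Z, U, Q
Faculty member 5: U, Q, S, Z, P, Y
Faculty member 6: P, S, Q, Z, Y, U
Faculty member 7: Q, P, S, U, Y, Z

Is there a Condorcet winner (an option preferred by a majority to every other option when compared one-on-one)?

Yes

Head-to-head results (7 voters total):
Y vs P: P wins 5–2.
Y vs U: Y wins 5–2.
Y vs Q: Y wins 4–3.
Y vs S: S wins 4–3.
Y vs Z: Y wins 5–2.
P vs U: P wins 6–1.
P vs Q: P wins 4–3.
P vs S: S wins 4–3.
P vs Z: P wins 5–2.
U vs Q: U wins 4–3.
U vs S: S wins 5–2.
U vs Z: U wins 4–3.
Q vs S: S wins 5–2.
Q vs Z: Q wins 4–3.
S vs Z: S wins 5–2.
S beats each rival — Y (4–3), P (4–3), U (5–2), Q (5–2), Z (5–2) — so S is the Condorcet winner.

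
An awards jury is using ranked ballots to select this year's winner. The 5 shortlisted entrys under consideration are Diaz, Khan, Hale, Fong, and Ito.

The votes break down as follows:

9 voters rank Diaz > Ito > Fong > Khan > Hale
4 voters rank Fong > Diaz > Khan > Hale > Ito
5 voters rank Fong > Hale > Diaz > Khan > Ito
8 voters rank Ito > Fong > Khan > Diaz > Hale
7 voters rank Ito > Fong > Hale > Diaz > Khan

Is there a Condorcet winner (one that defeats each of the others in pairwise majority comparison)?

No

Head-to-head results (33 voters total):
Diaz vs Khan: Diaz wins 25–8.
Diaz vs Hale: Diaz wins 21–12.
Diaz vs Fong: Fong wins 24–9.
Diaz vs Ito: Diaz wins 18–15.
Khan vs Hale: Khan wins 21–12.
Khan vs Fong: Fong wins 33–0.
Khan vs Ito: Ito wins 24–9.
Hale vs Fong: Fong wins 33–0.
Hale vs Ito: Ito wins 24–9.
Fong vs Ito: Ito wins 24–9.
No candidate beats all others: Diaz beats Ito beats Fong beats Diaz, a majority cycle.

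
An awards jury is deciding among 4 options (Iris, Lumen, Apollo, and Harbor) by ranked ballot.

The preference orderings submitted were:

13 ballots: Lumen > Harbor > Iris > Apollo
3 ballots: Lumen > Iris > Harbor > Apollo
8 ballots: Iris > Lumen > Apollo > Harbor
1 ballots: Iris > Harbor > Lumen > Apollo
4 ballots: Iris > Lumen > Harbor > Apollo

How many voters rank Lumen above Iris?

Ballots ranking Lumen above Iris: 13+3 = 16.
Ballots ranking Iris above Lumen: 8+1+4 = 13.
So 16 of 29 voters prefer Lumen to Iris.

16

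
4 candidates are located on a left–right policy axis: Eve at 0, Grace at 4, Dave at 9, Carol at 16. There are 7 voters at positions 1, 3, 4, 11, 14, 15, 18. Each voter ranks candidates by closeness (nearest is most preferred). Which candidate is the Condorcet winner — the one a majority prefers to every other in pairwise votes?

Dave

With single-peaked preferences on a line, the Condorcet winner is the candidate closest to the median voter.
The median voter (position 11) is closest to Dave at 9.
Check: Dave vs Eve — voters closer to Dave: 4 of 7.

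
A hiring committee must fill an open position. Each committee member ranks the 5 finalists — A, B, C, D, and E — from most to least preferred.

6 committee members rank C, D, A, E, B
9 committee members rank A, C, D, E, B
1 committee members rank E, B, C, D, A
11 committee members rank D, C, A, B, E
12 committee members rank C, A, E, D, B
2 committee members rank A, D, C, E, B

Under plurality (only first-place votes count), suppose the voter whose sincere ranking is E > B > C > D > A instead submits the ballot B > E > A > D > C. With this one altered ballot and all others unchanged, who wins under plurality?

First-place totals with the altered ballot: A 11, B 1, C 18, D 11, E 0.
The winner is unchanged: still C.

C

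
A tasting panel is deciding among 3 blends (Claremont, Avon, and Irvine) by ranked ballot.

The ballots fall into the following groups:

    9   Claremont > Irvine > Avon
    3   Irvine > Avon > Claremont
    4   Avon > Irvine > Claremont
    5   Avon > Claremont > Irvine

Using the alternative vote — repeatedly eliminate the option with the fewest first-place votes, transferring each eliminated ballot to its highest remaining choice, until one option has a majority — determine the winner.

Round 1: Claremont 9, Avon 9, Irvine 3. Irvine has the fewest and is eliminated.
Round 2: Avon 12, Claremont 9. Avon has a majority.

Avon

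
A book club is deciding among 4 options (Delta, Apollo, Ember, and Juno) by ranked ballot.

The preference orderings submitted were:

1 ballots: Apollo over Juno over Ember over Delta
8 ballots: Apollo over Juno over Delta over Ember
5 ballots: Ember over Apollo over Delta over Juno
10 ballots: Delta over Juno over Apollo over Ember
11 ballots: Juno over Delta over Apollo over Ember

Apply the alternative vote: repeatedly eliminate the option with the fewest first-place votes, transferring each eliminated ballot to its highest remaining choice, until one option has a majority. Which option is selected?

Juno

Round 1: Juno 11, Delta 10, Apollo 9, Ember 5. Ember has the fewest and is eliminated.
Round 2: Apollo 14, Juno 11, Delta 10. Delta has the fewest and is eliminated.
Round 3: Juno 21, Apollo 14. Juno has a majority.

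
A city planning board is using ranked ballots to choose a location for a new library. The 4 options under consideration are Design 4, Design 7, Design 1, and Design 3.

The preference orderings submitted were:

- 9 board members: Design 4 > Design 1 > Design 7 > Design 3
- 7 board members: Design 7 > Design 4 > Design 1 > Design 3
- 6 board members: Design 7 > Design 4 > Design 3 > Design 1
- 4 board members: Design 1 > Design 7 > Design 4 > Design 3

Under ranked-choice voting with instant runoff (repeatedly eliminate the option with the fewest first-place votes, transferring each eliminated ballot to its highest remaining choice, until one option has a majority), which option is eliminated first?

Round 1: Design 7 13, Design 4 9, Design 1 4, Design 3 0. Design 3 has the fewest and is eliminated.
Round 2: Design 7 13, Design 4 9, Design 1 4. Design 1 has the fewest and is eliminated.
Round 3: Design 7 17, Design 4 9. Design 7 has a majority.

Design 3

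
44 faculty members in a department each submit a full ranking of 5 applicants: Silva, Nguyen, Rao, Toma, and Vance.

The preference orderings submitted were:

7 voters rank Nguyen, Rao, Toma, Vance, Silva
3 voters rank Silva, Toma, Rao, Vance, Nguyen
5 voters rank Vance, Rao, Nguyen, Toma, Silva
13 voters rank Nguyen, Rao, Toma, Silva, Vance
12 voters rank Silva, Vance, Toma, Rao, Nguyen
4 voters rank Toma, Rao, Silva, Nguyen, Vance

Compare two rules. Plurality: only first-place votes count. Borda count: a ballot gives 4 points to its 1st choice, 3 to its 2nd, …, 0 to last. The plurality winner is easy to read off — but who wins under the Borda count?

Rao

Plurality first-place counts: Silva 15, Nguyen 20, Rao 0, Toma 4, Vance 5 → Nguyen.
Borda totals: Silva 81, Nguyen 94, Rao 105, Toma 94, Vance 66 → Rao.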